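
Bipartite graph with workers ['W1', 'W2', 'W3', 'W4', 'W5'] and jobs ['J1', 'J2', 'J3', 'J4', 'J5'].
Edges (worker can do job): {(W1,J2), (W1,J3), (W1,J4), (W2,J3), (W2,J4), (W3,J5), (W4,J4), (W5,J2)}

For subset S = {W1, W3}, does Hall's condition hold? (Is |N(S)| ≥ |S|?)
Yes: |N(S)| = 4, |S| = 2

Subset S = {W1, W3}
Neighbors N(S) = {J2, J3, J4, J5}

|N(S)| = 4, |S| = 2
Hall's condition: |N(S)| ≥ |S| is satisfied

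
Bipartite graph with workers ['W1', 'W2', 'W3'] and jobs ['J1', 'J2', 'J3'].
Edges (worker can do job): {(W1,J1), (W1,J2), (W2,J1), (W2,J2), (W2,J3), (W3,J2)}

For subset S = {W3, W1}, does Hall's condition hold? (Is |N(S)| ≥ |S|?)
Yes: |N(S)| = 2, |S| = 2

Subset S = {W3, W1}
Neighbors N(S) = {J1, J2}

|N(S)| = 2, |S| = 2
Hall's condition: |N(S)| ≥ |S| is satisfied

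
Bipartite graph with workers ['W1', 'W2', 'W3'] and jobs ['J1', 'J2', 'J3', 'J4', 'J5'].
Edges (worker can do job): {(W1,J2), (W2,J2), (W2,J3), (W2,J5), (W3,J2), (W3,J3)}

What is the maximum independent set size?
Maximum independent set = 5

By König's theorem:
- Min vertex cover = Max matching = 3
- Max independent set = Total vertices - Min vertex cover
- Max independent set = 8 - 3 = 5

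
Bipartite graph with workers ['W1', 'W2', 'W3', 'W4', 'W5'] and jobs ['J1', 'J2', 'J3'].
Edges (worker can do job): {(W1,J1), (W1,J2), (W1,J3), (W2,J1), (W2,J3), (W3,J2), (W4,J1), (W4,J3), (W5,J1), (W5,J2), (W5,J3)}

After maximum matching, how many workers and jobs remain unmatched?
Unmatched: 2 workers, 0 jobs

Maximum matching size: 3
Workers: 5 total, 3 matched, 2 unmatched
Jobs: 3 total, 3 matched, 0 unmatched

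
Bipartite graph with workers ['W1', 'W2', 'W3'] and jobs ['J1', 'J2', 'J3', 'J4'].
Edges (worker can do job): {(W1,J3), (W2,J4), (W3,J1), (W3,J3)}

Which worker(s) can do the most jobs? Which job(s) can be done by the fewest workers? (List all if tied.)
Most versatile: W3 (2 jobs); Least covered: J2 (0 workers)

Worker degrees (jobs they can do): W1:1, W2:1, W3:2
Job degrees (workers who can do it): J1:1, J2:0, J3:2, J4:1

Maximum worker degree is 2, achieved by: W3
Minimum job degree is 0, achieved by: J2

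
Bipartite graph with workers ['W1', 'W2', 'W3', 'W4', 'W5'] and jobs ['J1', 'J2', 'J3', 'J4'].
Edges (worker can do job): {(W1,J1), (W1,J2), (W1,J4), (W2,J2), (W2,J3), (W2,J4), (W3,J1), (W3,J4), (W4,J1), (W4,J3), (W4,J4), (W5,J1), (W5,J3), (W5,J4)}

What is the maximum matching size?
Maximum matching size = 4

Maximum matching: {(W1,J2), (W3,J1), (W4,J3), (W5,J4)}
Size: 4

This assigns 4 workers to 4 distinct jobs.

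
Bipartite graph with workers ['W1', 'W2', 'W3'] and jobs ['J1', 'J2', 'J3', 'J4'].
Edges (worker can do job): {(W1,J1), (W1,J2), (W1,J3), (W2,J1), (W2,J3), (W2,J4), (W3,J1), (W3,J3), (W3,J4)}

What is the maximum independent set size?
Maximum independent set = 4

By König's theorem:
- Min vertex cover = Max matching = 3
- Max independent set = Total vertices - Min vertex cover
- Max independent set = 7 - 3 = 4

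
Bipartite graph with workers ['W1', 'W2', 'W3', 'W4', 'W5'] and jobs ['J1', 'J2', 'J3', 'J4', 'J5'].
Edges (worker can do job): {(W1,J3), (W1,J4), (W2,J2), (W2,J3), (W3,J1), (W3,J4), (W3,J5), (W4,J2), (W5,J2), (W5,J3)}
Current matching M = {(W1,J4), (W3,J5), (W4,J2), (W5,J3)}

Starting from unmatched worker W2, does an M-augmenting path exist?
No augmenting path from W2

Alternating search from W2 reaches jobs: {J2, J3}.
Every reachable job is already matched in M, and following those matched edges back to workers exposes no further unvisited jobs.
No M-augmenting path from W2 exists.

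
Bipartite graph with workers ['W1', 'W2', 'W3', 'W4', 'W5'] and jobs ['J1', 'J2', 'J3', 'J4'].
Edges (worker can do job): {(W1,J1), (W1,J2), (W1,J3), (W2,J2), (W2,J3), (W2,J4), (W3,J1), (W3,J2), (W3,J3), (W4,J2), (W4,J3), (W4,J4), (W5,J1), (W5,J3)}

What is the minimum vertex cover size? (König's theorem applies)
Minimum vertex cover size = 4

By König's theorem: in bipartite graphs,
min vertex cover = max matching = 4

Maximum matching has size 4, so minimum vertex cover also has size 4.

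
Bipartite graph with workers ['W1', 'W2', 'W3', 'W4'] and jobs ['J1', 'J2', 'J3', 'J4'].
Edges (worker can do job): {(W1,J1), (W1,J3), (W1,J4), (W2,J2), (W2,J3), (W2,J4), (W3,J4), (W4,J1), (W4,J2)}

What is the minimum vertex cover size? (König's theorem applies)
Minimum vertex cover size = 4

By König's theorem: in bipartite graphs,
min vertex cover = max matching = 4

Maximum matching has size 4, so minimum vertex cover also has size 4.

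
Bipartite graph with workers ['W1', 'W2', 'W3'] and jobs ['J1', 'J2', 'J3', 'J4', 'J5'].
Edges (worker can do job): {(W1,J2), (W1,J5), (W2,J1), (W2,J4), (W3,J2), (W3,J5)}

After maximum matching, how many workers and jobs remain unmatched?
Unmatched: 0 workers, 2 jobs

Maximum matching size: 3
Workers: 3 total, 3 matched, 0 unmatched
Jobs: 5 total, 3 matched, 2 unmatched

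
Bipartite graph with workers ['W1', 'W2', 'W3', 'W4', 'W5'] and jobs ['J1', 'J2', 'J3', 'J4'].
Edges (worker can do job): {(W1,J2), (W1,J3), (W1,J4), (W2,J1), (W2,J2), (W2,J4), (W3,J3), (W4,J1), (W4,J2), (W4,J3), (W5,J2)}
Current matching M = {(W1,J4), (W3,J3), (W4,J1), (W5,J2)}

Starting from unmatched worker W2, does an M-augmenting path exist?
No augmenting path from W2

Alternating search from W2 reaches jobs: {J1, J2, J3, J4}.
Every reachable job is already matched in M, and following those matched edges back to workers exposes no further unvisited jobs.
No M-augmenting path from W2 exists.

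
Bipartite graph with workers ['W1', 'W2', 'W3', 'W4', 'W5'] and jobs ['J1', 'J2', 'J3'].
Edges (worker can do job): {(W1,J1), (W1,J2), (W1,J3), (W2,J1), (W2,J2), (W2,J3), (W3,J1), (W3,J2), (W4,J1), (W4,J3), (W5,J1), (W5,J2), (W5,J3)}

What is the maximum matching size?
Maximum matching size = 3

Maximum matching: {(W1,J2), (W3,J1), (W5,J3)}
Size: 3

This assigns 3 workers to 3 distinct jobs.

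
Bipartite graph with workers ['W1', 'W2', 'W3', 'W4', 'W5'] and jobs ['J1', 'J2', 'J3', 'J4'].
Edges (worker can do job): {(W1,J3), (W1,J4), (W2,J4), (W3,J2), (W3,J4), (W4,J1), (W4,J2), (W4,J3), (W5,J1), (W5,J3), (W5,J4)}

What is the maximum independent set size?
Maximum independent set = 5

By König's theorem:
- Min vertex cover = Max matching = 4
- Max independent set = Total vertices - Min vertex cover
- Max independent set = 9 - 4 = 5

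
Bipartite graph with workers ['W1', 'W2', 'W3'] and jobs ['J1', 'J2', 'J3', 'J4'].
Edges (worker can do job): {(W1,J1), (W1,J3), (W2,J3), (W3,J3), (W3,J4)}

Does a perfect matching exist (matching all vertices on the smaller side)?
Yes, perfect matching exists (size 3)

Perfect matching: {(W1,J1), (W2,J3), (W3,J4)}
All 3 vertices on the smaller side are matched.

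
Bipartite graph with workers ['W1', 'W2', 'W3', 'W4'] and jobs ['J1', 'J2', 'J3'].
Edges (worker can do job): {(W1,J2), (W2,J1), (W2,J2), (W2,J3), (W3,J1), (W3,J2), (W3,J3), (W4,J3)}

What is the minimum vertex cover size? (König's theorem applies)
Minimum vertex cover size = 3

By König's theorem: in bipartite graphs,
min vertex cover = max matching = 3

Maximum matching has size 3, so minimum vertex cover also has size 3.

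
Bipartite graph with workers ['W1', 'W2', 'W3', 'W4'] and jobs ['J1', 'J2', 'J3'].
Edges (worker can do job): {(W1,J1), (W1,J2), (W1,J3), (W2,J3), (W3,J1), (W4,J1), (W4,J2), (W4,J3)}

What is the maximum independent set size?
Maximum independent set = 4

By König's theorem:
- Min vertex cover = Max matching = 3
- Max independent set = Total vertices - Min vertex cover
- Max independent set = 7 - 3 = 4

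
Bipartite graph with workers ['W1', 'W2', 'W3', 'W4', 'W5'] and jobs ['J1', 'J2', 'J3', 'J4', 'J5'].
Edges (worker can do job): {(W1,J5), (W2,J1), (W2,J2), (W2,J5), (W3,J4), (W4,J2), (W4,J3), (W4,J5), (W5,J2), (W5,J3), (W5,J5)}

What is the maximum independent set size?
Maximum independent set = 5

By König's theorem:
- Min vertex cover = Max matching = 5
- Max independent set = Total vertices - Min vertex cover
- Max independent set = 10 - 5 = 5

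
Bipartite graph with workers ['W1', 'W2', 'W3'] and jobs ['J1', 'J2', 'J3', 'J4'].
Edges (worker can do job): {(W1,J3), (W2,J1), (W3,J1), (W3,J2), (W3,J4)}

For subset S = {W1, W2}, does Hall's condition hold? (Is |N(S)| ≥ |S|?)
Yes: |N(S)| = 2, |S| = 2

Subset S = {W1, W2}
Neighbors N(S) = {J1, J3}

|N(S)| = 2, |S| = 2
Hall's condition: |N(S)| ≥ |S| is satisfied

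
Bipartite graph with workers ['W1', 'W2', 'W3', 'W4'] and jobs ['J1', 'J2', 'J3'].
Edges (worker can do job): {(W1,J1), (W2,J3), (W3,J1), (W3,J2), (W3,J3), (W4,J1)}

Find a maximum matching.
Matching: {(W2,J3), (W3,J2), (W4,J1)}

Maximum matching (size 3):
  W2 → J3
  W3 → J2
  W4 → J1

Each worker is assigned to at most one job, and each job to at most one worker.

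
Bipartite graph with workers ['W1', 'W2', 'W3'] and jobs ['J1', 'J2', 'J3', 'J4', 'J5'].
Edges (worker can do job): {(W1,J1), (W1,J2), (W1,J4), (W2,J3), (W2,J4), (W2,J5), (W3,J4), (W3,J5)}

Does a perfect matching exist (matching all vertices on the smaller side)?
Yes, perfect matching exists (size 3)

Perfect matching: {(W1,J1), (W2,J5), (W3,J4)}
All 3 vertices on the smaller side are matched.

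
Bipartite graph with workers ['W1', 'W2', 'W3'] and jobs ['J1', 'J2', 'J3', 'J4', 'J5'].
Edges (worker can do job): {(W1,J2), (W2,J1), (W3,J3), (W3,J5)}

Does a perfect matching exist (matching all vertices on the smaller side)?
Yes, perfect matching exists (size 3)

Perfect matching: {(W1,J2), (W2,J1), (W3,J3)}
All 3 vertices on the smaller side are matched.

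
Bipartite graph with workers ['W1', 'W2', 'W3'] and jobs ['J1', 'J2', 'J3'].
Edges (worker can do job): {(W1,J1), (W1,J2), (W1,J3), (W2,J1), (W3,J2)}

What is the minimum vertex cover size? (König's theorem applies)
Minimum vertex cover size = 3

By König's theorem: in bipartite graphs,
min vertex cover = max matching = 3

Maximum matching has size 3, so minimum vertex cover also has size 3.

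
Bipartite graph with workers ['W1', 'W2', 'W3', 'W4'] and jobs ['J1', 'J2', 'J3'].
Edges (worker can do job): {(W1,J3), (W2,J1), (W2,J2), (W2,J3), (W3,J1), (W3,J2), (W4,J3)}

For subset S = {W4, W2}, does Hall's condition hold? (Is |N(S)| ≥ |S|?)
Yes: |N(S)| = 3, |S| = 2

Subset S = {W4, W2}
Neighbors N(S) = {J1, J2, J3}

|N(S)| = 3, |S| = 2
Hall's condition: |N(S)| ≥ |S| is satisfied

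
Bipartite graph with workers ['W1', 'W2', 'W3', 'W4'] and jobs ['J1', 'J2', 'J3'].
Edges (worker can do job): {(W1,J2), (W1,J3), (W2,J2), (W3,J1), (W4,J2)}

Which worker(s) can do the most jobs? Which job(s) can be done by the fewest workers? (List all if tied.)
Most versatile: W1 (2 jobs); Least covered: J1, J3 (1 workers)

Worker degrees (jobs they can do): W1:2, W2:1, W3:1, W4:1
Job degrees (workers who can do it): J1:1, J2:3, J3:1

Maximum worker degree is 2, achieved by: W1
Minimum job degree is 1, achieved by: J1, J3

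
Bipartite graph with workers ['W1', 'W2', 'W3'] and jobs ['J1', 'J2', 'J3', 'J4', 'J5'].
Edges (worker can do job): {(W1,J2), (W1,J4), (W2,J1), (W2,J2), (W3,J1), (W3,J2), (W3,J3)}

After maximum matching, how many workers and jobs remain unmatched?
Unmatched: 0 workers, 2 jobs

Maximum matching size: 3
Workers: 3 total, 3 matched, 0 unmatched
Jobs: 5 total, 3 matched, 2 unmatched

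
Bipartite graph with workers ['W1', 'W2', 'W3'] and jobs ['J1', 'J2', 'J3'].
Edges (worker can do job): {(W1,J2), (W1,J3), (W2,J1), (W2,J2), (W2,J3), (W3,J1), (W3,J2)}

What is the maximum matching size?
Maximum matching size = 3

Maximum matching: {(W1,J3), (W2,J1), (W3,J2)}
Size: 3

This assigns 3 workers to 3 distinct jobs.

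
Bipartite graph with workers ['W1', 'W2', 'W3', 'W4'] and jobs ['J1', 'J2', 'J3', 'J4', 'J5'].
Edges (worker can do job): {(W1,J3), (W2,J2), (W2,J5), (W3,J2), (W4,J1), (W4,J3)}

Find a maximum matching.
Matching: {(W1,J3), (W2,J5), (W3,J2), (W4,J1)}

Maximum matching (size 4):
  W1 → J3
  W2 → J5
  W3 → J2
  W4 → J1

Each worker is assigned to at most one job, and each job to at most one worker.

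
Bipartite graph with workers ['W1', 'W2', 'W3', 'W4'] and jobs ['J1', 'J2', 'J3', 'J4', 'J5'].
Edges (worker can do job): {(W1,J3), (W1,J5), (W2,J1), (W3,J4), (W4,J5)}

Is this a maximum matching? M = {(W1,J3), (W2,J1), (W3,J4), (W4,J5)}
Yes, size 4 is maximum

Proposed matching has size 4.
Maximum matching size for this graph: 4.

This is a maximum matching.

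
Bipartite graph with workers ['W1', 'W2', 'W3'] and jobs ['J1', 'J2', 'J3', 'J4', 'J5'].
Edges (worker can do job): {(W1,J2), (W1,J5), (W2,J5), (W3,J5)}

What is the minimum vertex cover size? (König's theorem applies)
Minimum vertex cover size = 2

By König's theorem: in bipartite graphs,
min vertex cover = max matching = 2

Maximum matching has size 2, so minimum vertex cover also has size 2.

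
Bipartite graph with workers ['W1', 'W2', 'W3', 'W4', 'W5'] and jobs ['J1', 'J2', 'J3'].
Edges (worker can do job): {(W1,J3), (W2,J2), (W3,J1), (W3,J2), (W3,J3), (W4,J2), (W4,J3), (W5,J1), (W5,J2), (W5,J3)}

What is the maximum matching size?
Maximum matching size = 3

Maximum matching: {(W3,J2), (W4,J3), (W5,J1)}
Size: 3

This assigns 3 workers to 3 distinct jobs.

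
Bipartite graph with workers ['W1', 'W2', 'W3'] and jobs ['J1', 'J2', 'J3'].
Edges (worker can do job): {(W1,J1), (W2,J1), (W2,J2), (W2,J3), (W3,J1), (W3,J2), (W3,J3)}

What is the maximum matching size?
Maximum matching size = 3

Maximum matching: {(W1,J1), (W2,J2), (W3,J3)}
Size: 3

This assigns 3 workers to 3 distinct jobs.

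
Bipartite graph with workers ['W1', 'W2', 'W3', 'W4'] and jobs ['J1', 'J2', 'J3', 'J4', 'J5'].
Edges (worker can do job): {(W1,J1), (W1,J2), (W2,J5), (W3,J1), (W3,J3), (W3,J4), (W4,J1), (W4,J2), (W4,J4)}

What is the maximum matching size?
Maximum matching size = 4

Maximum matching: {(W1,J2), (W2,J5), (W3,J1), (W4,J4)}
Size: 4

This assigns 4 workers to 4 distinct jobs.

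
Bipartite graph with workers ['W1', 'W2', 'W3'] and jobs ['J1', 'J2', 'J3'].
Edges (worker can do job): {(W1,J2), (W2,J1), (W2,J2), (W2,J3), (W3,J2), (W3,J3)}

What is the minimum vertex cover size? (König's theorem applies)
Minimum vertex cover size = 3

By König's theorem: in bipartite graphs,
min vertex cover = max matching = 3

Maximum matching has size 3, so minimum vertex cover also has size 3.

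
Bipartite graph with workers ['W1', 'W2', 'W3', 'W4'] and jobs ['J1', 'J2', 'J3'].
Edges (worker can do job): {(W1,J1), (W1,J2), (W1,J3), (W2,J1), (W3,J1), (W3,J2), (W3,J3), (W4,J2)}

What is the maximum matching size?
Maximum matching size = 3

Maximum matching: {(W1,J1), (W3,J3), (W4,J2)}
Size: 3

This assigns 3 workers to 3 distinct jobs.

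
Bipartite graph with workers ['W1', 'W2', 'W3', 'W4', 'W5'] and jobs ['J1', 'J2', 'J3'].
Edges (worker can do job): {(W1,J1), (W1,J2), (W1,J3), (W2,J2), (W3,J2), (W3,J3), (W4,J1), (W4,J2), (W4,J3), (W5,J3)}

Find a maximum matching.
Matching: {(W3,J2), (W4,J1), (W5,J3)}

Maximum matching (size 3):
  W3 → J2
  W4 → J1
  W5 → J3

Each worker is assigned to at most one job, and each job to at most one worker.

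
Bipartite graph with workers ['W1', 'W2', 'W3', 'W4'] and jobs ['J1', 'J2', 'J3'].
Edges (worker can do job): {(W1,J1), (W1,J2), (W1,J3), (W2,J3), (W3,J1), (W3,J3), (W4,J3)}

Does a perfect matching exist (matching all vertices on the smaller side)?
Yes, perfect matching exists (size 3)

Perfect matching: {(W1,J2), (W3,J1), (W4,J3)}
All 3 vertices on the smaller side are matched.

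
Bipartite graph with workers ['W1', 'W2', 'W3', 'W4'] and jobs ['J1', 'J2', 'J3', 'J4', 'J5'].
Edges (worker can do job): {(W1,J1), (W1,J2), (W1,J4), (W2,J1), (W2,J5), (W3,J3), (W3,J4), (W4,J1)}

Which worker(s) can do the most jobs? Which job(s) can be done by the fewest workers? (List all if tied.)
Most versatile: W1 (3 jobs); Least covered: J2, J3, J5 (1 workers)

Worker degrees (jobs they can do): W1:3, W2:2, W3:2, W4:1
Job degrees (workers who can do it): J1:3, J2:1, J3:1, J4:2, J5:1

Maximum worker degree is 3, achieved by: W1
Minimum job degree is 1, achieved by: J2, J3, J5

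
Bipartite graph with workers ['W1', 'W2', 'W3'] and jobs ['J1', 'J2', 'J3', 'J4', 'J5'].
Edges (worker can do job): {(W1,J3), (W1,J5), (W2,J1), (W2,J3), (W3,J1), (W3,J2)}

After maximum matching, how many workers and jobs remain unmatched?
Unmatched: 0 workers, 2 jobs

Maximum matching size: 3
Workers: 3 total, 3 matched, 0 unmatched
Jobs: 5 total, 3 matched, 2 unmatched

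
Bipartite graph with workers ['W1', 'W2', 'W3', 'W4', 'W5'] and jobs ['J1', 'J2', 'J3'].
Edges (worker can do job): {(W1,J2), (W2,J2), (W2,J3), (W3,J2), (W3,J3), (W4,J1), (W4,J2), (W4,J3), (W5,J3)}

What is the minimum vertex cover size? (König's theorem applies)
Minimum vertex cover size = 3

By König's theorem: in bipartite graphs,
min vertex cover = max matching = 3

Maximum matching has size 3, so minimum vertex cover also has size 3.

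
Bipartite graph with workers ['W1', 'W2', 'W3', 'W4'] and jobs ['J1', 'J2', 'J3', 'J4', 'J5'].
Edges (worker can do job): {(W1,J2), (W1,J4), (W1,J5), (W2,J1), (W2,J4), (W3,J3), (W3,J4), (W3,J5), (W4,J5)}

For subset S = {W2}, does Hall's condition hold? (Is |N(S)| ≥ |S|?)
Yes: |N(S)| = 2, |S| = 1

Subset S = {W2}
Neighbors N(S) = {J1, J4}

|N(S)| = 2, |S| = 1
Hall's condition: |N(S)| ≥ |S| is satisfied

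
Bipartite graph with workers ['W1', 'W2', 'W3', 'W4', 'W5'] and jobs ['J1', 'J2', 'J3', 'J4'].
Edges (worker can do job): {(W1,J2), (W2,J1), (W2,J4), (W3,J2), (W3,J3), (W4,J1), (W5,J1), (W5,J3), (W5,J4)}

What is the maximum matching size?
Maximum matching size = 4

Maximum matching: {(W1,J2), (W3,J3), (W4,J1), (W5,J4)}
Size: 4

This assigns 4 workers to 4 distinct jobs.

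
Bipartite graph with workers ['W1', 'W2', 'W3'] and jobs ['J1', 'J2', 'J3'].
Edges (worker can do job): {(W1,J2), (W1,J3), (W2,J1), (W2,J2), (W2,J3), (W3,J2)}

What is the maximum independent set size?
Maximum independent set = 3

By König's theorem:
- Min vertex cover = Max matching = 3
- Max independent set = Total vertices - Min vertex cover
- Max independent set = 6 - 3 = 3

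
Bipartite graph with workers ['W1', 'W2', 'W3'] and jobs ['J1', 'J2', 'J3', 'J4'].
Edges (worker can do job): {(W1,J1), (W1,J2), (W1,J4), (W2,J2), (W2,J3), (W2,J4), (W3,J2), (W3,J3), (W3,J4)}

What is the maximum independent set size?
Maximum independent set = 4

By König's theorem:
- Min vertex cover = Max matching = 3
- Max independent set = Total vertices - Min vertex cover
- Max independent set = 7 - 3 = 4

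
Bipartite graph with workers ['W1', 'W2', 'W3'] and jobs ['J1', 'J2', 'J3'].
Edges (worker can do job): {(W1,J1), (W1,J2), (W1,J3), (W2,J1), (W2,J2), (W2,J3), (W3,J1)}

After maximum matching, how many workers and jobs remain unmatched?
Unmatched: 0 workers, 0 jobs

Maximum matching size: 3
Workers: 3 total, 3 matched, 0 unmatched
Jobs: 3 total, 3 matched, 0 unmatched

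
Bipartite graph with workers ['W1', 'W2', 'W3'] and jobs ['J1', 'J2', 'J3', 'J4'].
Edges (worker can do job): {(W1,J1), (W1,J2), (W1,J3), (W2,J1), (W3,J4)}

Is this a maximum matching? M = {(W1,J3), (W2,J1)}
No, size 2 is not maximum

Proposed matching has size 2.
Maximum matching size for this graph: 3.

This is NOT maximum - can be improved to size 3.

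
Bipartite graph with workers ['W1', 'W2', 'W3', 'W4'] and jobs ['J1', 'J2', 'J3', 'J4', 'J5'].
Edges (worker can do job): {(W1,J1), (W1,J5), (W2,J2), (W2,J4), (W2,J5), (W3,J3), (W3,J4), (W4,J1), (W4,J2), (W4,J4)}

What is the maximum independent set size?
Maximum independent set = 5

By König's theorem:
- Min vertex cover = Max matching = 4
- Max independent set = Total vertices - Min vertex cover
- Max independent set = 9 - 4 = 5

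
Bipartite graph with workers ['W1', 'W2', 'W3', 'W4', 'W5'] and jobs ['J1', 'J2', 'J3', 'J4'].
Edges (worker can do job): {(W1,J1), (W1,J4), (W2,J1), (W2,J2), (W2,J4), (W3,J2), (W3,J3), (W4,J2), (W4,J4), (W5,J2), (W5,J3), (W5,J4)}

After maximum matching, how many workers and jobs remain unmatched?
Unmatched: 1 workers, 0 jobs

Maximum matching size: 4
Workers: 5 total, 4 matched, 1 unmatched
Jobs: 4 total, 4 matched, 0 unmatched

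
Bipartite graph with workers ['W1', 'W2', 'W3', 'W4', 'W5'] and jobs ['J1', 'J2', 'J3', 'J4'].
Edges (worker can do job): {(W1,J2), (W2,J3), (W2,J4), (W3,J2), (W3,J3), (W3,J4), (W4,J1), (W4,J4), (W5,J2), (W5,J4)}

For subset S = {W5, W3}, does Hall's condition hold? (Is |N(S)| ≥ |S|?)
Yes: |N(S)| = 3, |S| = 2

Subset S = {W5, W3}
Neighbors N(S) = {J2, J3, J4}

|N(S)| = 3, |S| = 2
Hall's condition: |N(S)| ≥ |S| is satisfied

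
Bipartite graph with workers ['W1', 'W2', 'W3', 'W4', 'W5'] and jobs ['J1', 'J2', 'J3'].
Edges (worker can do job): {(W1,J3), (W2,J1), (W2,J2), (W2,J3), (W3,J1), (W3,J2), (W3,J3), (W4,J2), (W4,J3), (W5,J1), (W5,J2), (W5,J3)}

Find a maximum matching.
Matching: {(W2,J1), (W3,J3), (W5,J2)}

Maximum matching (size 3):
  W2 → J1
  W3 → J3
  W5 → J2

Each worker is assigned to at most one job, and each job to at most one worker.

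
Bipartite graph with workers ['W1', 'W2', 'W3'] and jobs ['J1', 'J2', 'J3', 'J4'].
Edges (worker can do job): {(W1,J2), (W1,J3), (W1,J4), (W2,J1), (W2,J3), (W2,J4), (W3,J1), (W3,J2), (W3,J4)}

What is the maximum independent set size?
Maximum independent set = 4

By König's theorem:
- Min vertex cover = Max matching = 3
- Max independent set = Total vertices - Min vertex cover
- Max independent set = 7 - 3 = 4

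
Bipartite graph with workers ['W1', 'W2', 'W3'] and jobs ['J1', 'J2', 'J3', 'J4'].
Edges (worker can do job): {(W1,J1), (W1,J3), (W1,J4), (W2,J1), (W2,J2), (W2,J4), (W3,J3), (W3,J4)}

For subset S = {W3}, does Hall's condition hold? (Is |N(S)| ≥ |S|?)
Yes: |N(S)| = 2, |S| = 1

Subset S = {W3}
Neighbors N(S) = {J3, J4}

|N(S)| = 2, |S| = 1
Hall's condition: |N(S)| ≥ |S| is satisfied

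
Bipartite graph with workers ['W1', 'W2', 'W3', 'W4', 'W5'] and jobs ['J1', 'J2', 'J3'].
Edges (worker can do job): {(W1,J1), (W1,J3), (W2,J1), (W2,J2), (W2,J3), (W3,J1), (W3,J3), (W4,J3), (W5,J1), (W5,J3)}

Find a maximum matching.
Matching: {(W2,J2), (W3,J3), (W5,J1)}

Maximum matching (size 3):
  W2 → J2
  W3 → J3
  W5 → J1

Each worker is assigned to at most one job, and each job to at most one worker.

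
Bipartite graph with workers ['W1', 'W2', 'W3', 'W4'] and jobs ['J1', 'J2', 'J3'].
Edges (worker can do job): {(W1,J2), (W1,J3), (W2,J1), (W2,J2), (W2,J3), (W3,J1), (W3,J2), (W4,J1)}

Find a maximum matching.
Matching: {(W1,J3), (W3,J2), (W4,J1)}

Maximum matching (size 3):
  W1 → J3
  W3 → J2
  W4 → J1

Each worker is assigned to at most one job, and each job to at most one worker.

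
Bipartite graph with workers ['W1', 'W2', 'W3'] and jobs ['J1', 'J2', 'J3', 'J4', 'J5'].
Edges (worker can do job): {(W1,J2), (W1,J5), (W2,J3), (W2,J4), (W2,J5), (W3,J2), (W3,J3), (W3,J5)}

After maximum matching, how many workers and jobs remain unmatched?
Unmatched: 0 workers, 2 jobs

Maximum matching size: 3
Workers: 3 total, 3 matched, 0 unmatched
Jobs: 5 total, 3 matched, 2 unmatched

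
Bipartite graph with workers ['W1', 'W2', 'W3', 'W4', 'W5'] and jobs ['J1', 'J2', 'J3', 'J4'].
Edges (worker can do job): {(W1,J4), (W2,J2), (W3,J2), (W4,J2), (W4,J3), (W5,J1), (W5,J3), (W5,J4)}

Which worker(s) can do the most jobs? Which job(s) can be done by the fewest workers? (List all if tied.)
Most versatile: W5 (3 jobs); Least covered: J1 (1 workers)

Worker degrees (jobs they can do): W1:1, W2:1, W3:1, W4:2, W5:3
Job degrees (workers who can do it): J1:1, J2:3, J3:2, J4:2

Maximum worker degree is 3, achieved by: W5
Minimum job degree is 1, achieved by: J1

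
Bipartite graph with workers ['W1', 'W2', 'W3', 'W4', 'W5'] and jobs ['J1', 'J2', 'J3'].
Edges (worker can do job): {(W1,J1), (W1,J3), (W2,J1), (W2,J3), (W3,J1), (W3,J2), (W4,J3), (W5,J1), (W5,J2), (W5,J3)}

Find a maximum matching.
Matching: {(W3,J2), (W4,J3), (W5,J1)}

Maximum matching (size 3):
  W3 → J2
  W4 → J3
  W5 → J1

Each worker is assigned to at most one job, and each job to at most one worker.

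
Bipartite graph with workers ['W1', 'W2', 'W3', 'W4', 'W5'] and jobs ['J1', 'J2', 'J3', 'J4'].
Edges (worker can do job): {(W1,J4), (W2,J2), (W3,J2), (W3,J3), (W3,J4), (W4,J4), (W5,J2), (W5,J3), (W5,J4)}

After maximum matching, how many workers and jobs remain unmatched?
Unmatched: 2 workers, 1 jobs

Maximum matching size: 3
Workers: 5 total, 3 matched, 2 unmatched
Jobs: 4 total, 3 matched, 1 unmatched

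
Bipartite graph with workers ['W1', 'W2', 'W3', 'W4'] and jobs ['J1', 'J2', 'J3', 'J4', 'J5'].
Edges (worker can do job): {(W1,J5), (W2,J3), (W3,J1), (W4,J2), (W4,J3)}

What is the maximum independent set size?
Maximum independent set = 5

By König's theorem:
- Min vertex cover = Max matching = 4
- Max independent set = Total vertices - Min vertex cover
- Max independent set = 9 - 4 = 5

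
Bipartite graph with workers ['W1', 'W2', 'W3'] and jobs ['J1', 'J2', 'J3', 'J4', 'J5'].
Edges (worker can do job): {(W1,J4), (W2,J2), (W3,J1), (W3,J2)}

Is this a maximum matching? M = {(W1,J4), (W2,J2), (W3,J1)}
Yes, size 3 is maximum

Proposed matching has size 3.
Maximum matching size for this graph: 3.

This is a maximum matching.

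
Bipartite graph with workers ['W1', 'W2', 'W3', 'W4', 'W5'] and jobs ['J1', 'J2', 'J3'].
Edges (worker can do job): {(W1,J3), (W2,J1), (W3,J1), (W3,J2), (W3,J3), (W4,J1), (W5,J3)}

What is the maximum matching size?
Maximum matching size = 3

Maximum matching: {(W3,J2), (W4,J1), (W5,J3)}
Size: 3

This assigns 3 workers to 3 distinct jobs.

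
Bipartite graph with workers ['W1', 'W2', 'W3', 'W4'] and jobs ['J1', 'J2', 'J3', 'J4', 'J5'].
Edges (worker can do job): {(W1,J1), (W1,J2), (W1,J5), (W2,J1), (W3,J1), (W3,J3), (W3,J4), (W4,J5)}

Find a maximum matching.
Matching: {(W1,J2), (W2,J1), (W3,J4), (W4,J5)}

Maximum matching (size 4):
  W1 → J2
  W2 → J1
  W3 → J4
  W4 → J5

Each worker is assigned to at most one job, and each job to at most one worker.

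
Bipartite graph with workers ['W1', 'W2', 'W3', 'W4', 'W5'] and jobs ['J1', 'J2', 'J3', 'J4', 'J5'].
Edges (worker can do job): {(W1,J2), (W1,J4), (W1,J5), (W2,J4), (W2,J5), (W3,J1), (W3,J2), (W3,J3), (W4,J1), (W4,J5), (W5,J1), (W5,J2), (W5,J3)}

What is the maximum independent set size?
Maximum independent set = 5

By König's theorem:
- Min vertex cover = Max matching = 5
- Max independent set = Total vertices - Min vertex cover
- Max independent set = 10 - 5 = 5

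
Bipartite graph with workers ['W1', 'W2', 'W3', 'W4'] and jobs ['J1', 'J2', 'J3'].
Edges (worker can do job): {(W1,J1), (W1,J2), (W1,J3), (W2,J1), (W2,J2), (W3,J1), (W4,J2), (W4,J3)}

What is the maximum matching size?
Maximum matching size = 3

Maximum matching: {(W1,J2), (W3,J1), (W4,J3)}
Size: 3

This assigns 3 workers to 3 distinct jobs.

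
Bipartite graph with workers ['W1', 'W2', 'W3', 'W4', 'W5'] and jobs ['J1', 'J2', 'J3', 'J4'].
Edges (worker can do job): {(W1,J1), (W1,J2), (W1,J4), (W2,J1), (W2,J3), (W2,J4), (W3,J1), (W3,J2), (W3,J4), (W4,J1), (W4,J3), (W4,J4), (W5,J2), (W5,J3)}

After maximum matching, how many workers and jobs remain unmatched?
Unmatched: 1 workers, 0 jobs

Maximum matching size: 4
Workers: 5 total, 4 matched, 1 unmatched
Jobs: 4 total, 4 matched, 0 unmatched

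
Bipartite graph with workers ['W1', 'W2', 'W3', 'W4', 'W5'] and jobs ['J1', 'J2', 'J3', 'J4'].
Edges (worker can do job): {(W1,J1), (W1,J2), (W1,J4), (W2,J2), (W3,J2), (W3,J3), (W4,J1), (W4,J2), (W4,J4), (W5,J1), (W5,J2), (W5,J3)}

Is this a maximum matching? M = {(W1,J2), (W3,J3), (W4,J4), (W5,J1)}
Yes, size 4 is maximum

Proposed matching has size 4.
Maximum matching size for this graph: 4.

This is a maximum matching.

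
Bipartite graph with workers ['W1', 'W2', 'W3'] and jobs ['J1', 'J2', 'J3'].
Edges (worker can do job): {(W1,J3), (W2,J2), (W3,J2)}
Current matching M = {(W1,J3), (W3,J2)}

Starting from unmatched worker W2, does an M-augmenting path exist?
No augmenting path from W2

Alternating search from W2 reaches jobs: {J2}.
Every reachable job is already matched in M, and following those matched edges back to workers exposes no further unvisited jobs.
No M-augmenting path from W2 exists.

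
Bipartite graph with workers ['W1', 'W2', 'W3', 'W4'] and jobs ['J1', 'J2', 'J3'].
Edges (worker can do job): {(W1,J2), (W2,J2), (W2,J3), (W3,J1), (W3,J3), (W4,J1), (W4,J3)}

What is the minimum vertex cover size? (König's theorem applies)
Minimum vertex cover size = 3

By König's theorem: in bipartite graphs,
min vertex cover = max matching = 3

Maximum matching has size 3, so minimum vertex cover also has size 3.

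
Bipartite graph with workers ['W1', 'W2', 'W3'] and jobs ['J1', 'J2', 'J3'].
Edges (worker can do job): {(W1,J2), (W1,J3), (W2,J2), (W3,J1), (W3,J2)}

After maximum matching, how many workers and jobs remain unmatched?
Unmatched: 0 workers, 0 jobs

Maximum matching size: 3
Workers: 3 total, 3 matched, 0 unmatched
Jobs: 3 total, 3 matched, 0 unmatched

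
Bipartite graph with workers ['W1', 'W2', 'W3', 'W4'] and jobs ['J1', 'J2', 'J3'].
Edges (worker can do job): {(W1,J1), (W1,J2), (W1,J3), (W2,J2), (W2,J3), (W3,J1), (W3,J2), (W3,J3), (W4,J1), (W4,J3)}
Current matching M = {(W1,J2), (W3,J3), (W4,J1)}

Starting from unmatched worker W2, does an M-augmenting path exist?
No augmenting path from W2

Alternating search from W2 reaches jobs: {J1, J2, J3}.
Every reachable job is already matched in M, and following those matched edges back to workers exposes no further unvisited jobs.
No M-augmenting path from W2 exists.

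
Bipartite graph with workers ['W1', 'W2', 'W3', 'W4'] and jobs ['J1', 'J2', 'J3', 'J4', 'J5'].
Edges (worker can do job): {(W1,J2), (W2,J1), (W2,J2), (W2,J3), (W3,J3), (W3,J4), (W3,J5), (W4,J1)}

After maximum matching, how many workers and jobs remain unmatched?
Unmatched: 0 workers, 1 jobs

Maximum matching size: 4
Workers: 4 total, 4 matched, 0 unmatched
Jobs: 5 total, 4 matched, 1 unmatched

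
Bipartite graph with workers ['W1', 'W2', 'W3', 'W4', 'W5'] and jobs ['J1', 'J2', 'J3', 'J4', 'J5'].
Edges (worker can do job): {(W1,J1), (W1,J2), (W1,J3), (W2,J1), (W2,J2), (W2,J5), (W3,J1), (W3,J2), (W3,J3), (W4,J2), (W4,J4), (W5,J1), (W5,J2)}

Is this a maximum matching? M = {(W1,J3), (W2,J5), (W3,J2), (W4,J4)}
No, size 4 is not maximum

Proposed matching has size 4.
Maximum matching size for this graph: 5.

This is NOT maximum - can be improved to size 5.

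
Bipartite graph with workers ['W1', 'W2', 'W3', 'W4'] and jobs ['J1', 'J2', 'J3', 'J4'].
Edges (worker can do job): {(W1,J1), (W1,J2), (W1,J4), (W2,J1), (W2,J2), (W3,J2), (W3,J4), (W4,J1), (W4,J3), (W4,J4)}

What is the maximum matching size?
Maximum matching size = 4

Maximum matching: {(W1,J2), (W2,J1), (W3,J4), (W4,J3)}
Size: 4

This assigns 4 workers to 4 distinct jobs.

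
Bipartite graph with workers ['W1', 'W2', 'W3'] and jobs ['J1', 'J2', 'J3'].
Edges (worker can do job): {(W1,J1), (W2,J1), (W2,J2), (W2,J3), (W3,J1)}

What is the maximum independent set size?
Maximum independent set = 4

By König's theorem:
- Min vertex cover = Max matching = 2
- Max independent set = Total vertices - Min vertex cover
- Max independent set = 6 - 2 = 4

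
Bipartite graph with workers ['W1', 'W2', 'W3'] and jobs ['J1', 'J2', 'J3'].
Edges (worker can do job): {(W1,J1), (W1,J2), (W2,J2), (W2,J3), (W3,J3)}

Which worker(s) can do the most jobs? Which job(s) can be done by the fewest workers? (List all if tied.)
Most versatile: W1, W2 (2 jobs); Least covered: J1 (1 workers)

Worker degrees (jobs they can do): W1:2, W2:2, W3:1
Job degrees (workers who can do it): J1:1, J2:2, J3:2

Maximum worker degree is 2, achieved by: W1, W2
Minimum job degree is 1, achieved by: J1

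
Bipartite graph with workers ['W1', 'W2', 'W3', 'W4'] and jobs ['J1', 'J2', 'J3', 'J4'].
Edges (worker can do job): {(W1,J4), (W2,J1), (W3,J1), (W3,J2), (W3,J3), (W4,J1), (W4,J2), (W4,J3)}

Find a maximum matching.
Matching: {(W1,J4), (W2,J1), (W3,J3), (W4,J2)}

Maximum matching (size 4):
  W1 → J4
  W2 → J1
  W3 → J3
  W4 → J2

Each worker is assigned to at most one job, and each job to at most one worker.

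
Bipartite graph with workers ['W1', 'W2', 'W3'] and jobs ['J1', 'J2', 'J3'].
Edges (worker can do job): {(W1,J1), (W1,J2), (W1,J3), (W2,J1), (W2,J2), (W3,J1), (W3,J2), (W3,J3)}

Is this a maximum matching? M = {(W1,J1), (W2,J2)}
No, size 2 is not maximum

Proposed matching has size 2.
Maximum matching size for this graph: 3.

This is NOT maximum - can be improved to size 3.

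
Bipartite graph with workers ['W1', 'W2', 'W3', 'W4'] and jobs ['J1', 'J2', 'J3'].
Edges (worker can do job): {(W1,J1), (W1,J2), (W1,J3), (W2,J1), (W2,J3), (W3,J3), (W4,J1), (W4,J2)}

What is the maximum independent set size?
Maximum independent set = 4

By König's theorem:
- Min vertex cover = Max matching = 3
- Max independent set = Total vertices - Min vertex cover
- Max independent set = 7 - 3 = 4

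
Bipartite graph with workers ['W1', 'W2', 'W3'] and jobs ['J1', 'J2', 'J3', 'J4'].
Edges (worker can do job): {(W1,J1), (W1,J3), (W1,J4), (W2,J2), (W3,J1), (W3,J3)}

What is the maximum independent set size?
Maximum independent set = 4

By König's theorem:
- Min vertex cover = Max matching = 3
- Max independent set = Total vertices - Min vertex cover
- Max independent set = 7 - 3 = 4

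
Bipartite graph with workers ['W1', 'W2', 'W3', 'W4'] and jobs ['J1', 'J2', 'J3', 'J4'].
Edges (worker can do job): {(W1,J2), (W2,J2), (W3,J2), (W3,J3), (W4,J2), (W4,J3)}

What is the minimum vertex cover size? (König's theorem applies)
Minimum vertex cover size = 2

By König's theorem: in bipartite graphs,
min vertex cover = max matching = 2

Maximum matching has size 2, so minimum vertex cover also has size 2.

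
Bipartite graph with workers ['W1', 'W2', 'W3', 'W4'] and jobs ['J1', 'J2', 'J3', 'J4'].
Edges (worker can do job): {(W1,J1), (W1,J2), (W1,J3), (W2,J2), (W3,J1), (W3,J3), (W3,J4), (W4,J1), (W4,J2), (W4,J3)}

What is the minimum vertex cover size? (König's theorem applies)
Minimum vertex cover size = 4

By König's theorem: in bipartite graphs,
min vertex cover = max matching = 4

Maximum matching has size 4, so minimum vertex cover also has size 4.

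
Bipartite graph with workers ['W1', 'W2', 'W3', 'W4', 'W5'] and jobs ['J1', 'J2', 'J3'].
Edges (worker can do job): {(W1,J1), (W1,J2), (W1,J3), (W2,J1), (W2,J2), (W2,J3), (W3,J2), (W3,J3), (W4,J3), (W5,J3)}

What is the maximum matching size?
Maximum matching size = 3

Maximum matching: {(W1,J2), (W2,J1), (W3,J3)}
Size: 3

This assigns 3 workers to 3 distinct jobs.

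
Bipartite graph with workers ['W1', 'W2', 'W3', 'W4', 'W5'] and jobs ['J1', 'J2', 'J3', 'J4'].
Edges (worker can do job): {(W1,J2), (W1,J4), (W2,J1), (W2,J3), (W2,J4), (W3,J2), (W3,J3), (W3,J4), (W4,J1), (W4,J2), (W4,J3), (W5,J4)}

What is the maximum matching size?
Maximum matching size = 4

Maximum matching: {(W2,J1), (W3,J2), (W4,J3), (W5,J4)}
Size: 4

This assigns 4 workers to 4 distinct jobs.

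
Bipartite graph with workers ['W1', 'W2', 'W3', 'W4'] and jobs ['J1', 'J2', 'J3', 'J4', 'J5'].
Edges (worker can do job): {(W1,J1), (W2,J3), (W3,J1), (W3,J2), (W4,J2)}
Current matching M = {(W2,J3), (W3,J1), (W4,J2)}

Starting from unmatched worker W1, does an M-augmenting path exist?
No augmenting path from W1

Alternating search from W1 reaches jobs: {J1, J2}.
Every reachable job is already matched in M, and following those matched edges back to workers exposes no further unvisited jobs.
No M-augmenting path from W1 exists.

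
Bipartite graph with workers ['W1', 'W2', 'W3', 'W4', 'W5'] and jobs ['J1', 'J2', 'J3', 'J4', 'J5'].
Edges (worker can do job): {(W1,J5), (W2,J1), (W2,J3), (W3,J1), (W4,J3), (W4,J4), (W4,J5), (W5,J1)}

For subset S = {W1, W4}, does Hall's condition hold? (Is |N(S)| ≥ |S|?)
Yes: |N(S)| = 3, |S| = 2

Subset S = {W1, W4}
Neighbors N(S) = {J3, J4, J5}

|N(S)| = 3, |S| = 2
Hall's condition: |N(S)| ≥ |S| is satisfied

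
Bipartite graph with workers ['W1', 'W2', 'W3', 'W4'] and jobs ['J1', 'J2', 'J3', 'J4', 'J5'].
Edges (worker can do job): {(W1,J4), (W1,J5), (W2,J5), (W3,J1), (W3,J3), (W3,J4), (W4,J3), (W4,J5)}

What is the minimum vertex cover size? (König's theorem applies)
Minimum vertex cover size = 4

By König's theorem: in bipartite graphs,
min vertex cover = max matching = 4

Maximum matching has size 4, so minimum vertex cover also has size 4.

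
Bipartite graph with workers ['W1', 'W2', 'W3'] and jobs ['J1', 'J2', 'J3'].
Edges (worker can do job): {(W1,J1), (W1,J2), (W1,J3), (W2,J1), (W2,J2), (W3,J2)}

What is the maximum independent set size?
Maximum independent set = 3

By König's theorem:
- Min vertex cover = Max matching = 3
- Max independent set = Total vertices - Min vertex cover
- Max independent set = 6 - 3 = 3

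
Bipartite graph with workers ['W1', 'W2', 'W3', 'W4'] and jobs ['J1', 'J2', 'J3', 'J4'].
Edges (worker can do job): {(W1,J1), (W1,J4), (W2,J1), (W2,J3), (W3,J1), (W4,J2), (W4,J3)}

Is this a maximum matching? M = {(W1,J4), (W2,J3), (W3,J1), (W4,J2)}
Yes, size 4 is maximum

Proposed matching has size 4.
Maximum matching size for this graph: 4.

This is a maximum matching.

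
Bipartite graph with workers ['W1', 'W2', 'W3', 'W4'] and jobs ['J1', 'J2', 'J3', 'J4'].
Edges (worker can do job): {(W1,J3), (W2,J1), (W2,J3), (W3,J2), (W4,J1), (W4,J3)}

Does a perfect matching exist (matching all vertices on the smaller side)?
No, maximum matching has size 3 < 4

Maximum matching has size 3, need 4 for perfect matching.
Unmatched workers: ['W2']
Unmatched jobs: ['J4']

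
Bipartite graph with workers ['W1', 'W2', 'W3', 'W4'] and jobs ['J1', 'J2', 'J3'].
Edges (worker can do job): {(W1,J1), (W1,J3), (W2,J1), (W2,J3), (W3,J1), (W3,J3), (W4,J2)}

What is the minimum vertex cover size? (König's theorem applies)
Minimum vertex cover size = 3

By König's theorem: in bipartite graphs,
min vertex cover = max matching = 3

Maximum matching has size 3, so minimum vertex cover also has size 3.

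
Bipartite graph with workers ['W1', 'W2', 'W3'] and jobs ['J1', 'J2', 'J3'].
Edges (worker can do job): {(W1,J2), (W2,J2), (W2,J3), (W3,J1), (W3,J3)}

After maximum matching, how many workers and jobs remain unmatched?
Unmatched: 0 workers, 0 jobs

Maximum matching size: 3
Workers: 3 total, 3 matched, 0 unmatched
Jobs: 3 total, 3 matched, 0 unmatched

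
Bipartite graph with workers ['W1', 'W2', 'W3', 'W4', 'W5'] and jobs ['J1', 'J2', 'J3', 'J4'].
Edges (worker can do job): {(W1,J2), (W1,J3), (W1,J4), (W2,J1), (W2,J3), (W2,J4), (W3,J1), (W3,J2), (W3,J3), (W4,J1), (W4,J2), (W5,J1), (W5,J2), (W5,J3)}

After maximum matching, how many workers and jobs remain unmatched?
Unmatched: 1 workers, 0 jobs

Maximum matching size: 4
Workers: 5 total, 4 matched, 1 unmatched
Jobs: 4 total, 4 matched, 0 unmatched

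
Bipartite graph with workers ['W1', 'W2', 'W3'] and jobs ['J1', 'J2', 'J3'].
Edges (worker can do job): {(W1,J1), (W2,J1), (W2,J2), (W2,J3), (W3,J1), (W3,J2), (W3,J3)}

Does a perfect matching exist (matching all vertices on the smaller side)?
Yes, perfect matching exists (size 3)

Perfect matching: {(W1,J1), (W2,J3), (W3,J2)}
All 3 vertices on the smaller side are matched.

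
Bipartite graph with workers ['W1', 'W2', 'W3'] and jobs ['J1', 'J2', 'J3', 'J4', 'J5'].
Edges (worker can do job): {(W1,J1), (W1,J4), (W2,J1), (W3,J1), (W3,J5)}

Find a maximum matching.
Matching: {(W1,J4), (W2,J1), (W3,J5)}

Maximum matching (size 3):
  W1 → J4
  W2 → J1
  W3 → J5

Each worker is assigned to at most one job, and each job to at most one worker.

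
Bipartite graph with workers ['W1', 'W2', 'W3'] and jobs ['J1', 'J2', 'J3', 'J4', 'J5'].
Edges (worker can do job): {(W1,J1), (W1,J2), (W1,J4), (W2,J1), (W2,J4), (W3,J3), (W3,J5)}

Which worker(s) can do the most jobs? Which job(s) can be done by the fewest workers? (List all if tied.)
Most versatile: W1 (3 jobs); Least covered: J2, J3, J5 (1 workers)

Worker degrees (jobs they can do): W1:3, W2:2, W3:2
Job degrees (workers who can do it): J1:2, J2:1, J3:1, J4:2, J5:1

Maximum worker degree is 3, achieved by: W1
Minimum job degree is 1, achieved by: J2, J3, J5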